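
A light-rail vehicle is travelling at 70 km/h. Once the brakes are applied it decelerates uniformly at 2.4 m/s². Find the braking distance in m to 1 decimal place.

70 km/h ÷ 3.6 = 19.4444 m/s.
Braking distance = v²/(2a) = 19.4444² / (2 × 2.400) = 378.085 / 4.800 = 78.768 m.

Braking distance ≈ 78.8 m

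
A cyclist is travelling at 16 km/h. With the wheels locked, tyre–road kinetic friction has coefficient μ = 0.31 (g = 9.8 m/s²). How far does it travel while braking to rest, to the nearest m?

Braking distance ≈ 3 m

16 km/h ÷ 3.6 = 4.4444 m/s.
a = μg = 0.31 × 9.8 = 3.038 m/s².
Braking distance = v²/(2a) = 4.4444² / (2 × 3.038) = 19.753 / 6.076 = 3.251 m.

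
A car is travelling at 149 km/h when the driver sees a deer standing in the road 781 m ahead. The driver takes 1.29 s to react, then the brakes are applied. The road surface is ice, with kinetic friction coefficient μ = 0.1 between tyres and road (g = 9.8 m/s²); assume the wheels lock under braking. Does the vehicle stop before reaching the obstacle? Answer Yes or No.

149 km/h ÷ 3.6 = 41.3889 m/s.
a = μg = 0.1 × 9.8 = 0.980 m/s².
Reaction distance = 41.3889 × 1.29 = 53.392 m.
Braking distance = v²/(2a) = 1713.041 / 1.960 = 874.001 m.
Total stopping distance = 53.392 + 874.001 = 927.393 m, vs 781 m available — it cannot stop in time and overshoots by 927.393 − 781 = 146.393 m.

No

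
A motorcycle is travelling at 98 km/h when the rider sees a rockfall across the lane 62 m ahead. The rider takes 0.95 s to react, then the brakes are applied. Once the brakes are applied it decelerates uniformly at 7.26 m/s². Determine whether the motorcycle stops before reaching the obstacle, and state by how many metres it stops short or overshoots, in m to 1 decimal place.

98 km/h ÷ 3.6 = 27.2222 m/s.
Reaction distance = 27.2222 × 0.95 = 25.861 m.
Braking distance = v²/(2a) = 741.048 / 14.520 = 51.036 m.
Total stopping distance = 25.861 + 51.036 = 76.897 m, vs 62 m available — it cannot stop in time and overshoots by 76.897 − 62 = 14.897 m.

No — it overshoots by 14.9 m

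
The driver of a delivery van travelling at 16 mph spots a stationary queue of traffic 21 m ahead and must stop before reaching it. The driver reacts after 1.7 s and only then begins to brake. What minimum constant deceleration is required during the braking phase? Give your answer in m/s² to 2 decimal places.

Required deceleration ≈ 2.89 m/s²

16 mph × 0.44704 = 7.1526 m/s.
Distance covered during reaction = 7.1526 × 1.7 = 12.159 m.
Distance available for braking: 21 − 12.159 = 8.841 m.
v² = 2a·d ⇒ a = v²/(2d) = 7.1526² / (2 × 8.841) = 51.160 / 17.682 = 2.8933 m/s².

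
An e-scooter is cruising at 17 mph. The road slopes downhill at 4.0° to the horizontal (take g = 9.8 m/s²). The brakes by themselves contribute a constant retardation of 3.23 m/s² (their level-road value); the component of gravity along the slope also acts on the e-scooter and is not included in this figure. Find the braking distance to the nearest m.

17 mph × 0.44704 = 7.5997 m/s.
Gravity along the downhill slope reduces the braking deceleration: a_eff = 3.230 − 9.8·sin 4.0° = 3.230 − 0.684 = 2.546 m/s².
Braking distance = v²/(2a) = 7.5997² / (2 × 2.546) = 57.755 / 5.092 = 11.342 m.

Braking distance ≈ 11 m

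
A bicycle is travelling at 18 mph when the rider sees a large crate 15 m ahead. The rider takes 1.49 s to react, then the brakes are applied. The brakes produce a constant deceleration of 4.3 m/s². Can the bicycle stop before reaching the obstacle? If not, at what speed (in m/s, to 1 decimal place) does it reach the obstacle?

18 mph × 0.44704 = 8.0467 m/s.
Reaction distance = 8.0467 × 1.49 = 11.990 m.
Braking distance needed to stop: v²/(2a) = 64.749 / 8.600 = 7.529 m, so total needed = 11.990 + 7.529 = 19.519 m > 15 m — it cannot stop.
Distance remaining when braking begins: 15 − 11.990 = 3.010 m.
v² = v₀² − 2a·d = 64.749 − 2 × 4.300 × 3.010 = 38.863 m²/s².
v = √38.863 = 6.234 m/s.

No — it strikes the obstacle at 6.2 m/s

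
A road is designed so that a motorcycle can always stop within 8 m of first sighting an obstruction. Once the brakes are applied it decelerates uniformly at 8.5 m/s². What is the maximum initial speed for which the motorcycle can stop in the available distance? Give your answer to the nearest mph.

v²/(2a) = d ⇒ v = √(2 × 8.500 × 8) = √136.00 = 11.6619 m/s.
11.6619 m/s ÷ 0.44704 = 26.087 mph.

Maximum speed ≈ 26 mph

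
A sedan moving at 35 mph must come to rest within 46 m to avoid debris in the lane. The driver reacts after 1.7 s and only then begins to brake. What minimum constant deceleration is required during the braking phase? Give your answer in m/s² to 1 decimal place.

35 mph × 0.44704 = 15.6464 m/s.
Distance covered during reaction = 15.6464 × 1.7 = 26.599 m.
Distance available for braking: 46 − 26.599 = 19.401 m.
v² = 2a·d ⇒ a = v²/(2d) = 15.6464² / (2 × 19.401) = 244.810 / 38.802 = 6.3092 m/s².

Required deceleration ≈ 6.3 m/s²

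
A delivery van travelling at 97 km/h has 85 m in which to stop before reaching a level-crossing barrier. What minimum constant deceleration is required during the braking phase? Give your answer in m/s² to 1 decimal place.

97 km/h ÷ 3.6 = 26.9444 m/s.
v² = 2a·d ⇒ a = v²/(2d) = 26.9444² / (2 × 85.000) = 726.001 / 170.000 = 4.2706 m/s².

Required deceleration ≈ 4.3 m/s²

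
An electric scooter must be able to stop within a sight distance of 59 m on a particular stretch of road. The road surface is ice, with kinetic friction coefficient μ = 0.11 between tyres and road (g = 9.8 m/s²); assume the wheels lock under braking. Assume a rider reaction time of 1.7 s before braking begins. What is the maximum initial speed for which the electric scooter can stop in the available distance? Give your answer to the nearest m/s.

Maximum speed ≈ 10 m/s

a = μg = 0.11 × 9.8 = 1.078 m/s².
Stopping distance: v·t_r + v²/(2a) = 59 with t_r = 1.7 s and a = 1.078 m/s².
So v² + 3.665 v − 127.20 = 0.
Positive root: v = −a·t_r + √((a·t_r)² + 2a·d) = −1.833 + √(3.360 + 127.20) = 9.5933 m/s.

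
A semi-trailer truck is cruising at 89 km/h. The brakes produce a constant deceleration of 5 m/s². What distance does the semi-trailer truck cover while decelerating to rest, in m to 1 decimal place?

89 km/h ÷ 3.6 = 24.7222 m/s.
Braking distance = v²/(2a) = 24.7222² / (2 × 5.000) = 611.187 / 10.000 = 61.119 m.

Braking distance ≈ 61.1 m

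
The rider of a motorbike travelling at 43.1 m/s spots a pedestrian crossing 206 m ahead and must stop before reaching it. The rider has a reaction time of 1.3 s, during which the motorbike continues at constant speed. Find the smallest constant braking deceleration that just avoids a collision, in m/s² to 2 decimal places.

Required deceleration ≈ 6.19 m/s²

Distance covered during reaction = 43.1000 × 1.3 = 56.030 m.
Distance available for braking: 206 − 56.030 = 149.970 m.
v² = 2a·d ⇒ a = v²/(2d) = 43.1000² / (2 × 149.970) = 1857.610 / 299.940 = 6.1933 m/s².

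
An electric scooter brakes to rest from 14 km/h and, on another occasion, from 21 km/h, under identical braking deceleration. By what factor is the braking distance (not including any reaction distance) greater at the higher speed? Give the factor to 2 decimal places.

Braking distance d = v²/(2a), so with a fixed, d ∝ v².
Factor = (21/14)² = 1.5000² = 2.2500.

Factor ≈ 2.25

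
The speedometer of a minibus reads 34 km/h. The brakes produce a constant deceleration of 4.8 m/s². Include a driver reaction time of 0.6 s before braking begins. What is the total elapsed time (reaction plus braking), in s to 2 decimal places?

Total time ≈ 2.57 s

34 km/h ÷ 3.6 = 9.4444 m/s.
Braking time = v/a = 9.4444 / 4.800 = 1.968 s.
Total = 0.6 + 1.968 = 2.568 s.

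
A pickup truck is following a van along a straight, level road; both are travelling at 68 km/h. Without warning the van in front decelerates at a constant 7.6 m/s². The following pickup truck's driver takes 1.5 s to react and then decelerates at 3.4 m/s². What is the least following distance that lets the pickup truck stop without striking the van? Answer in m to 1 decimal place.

68 km/h ÷ 3.6 = 18.8889 m/s.
Leader travels v²/(2a_L) = 356.791 / 15.200 = 23.473 m before stopping.
Follower covers v·t_r = 18.8889 × 1.5 = 28.333 m while reacting, then v²/(2a_F) = 356.791 / 6.800 = 52.469 m while braking, for a total of 28.333 + 52.469 = 80.802 m.
Since a_F ≤ a_L and the follower starts braking later, the follower is never slower than the leader, so the closest approach is when both have stopped.
Minimum gap = 80.802 − 23.473 = 57.329 m.

Minimum gap ≈ 57.3 m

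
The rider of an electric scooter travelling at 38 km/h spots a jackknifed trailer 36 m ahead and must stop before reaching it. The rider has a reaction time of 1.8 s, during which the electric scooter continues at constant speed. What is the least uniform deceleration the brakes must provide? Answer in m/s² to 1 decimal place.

38 km/h ÷ 3.6 = 10.5556 m/s.
Distance covered during reaction = 10.5556 × 1.8 = 19.000 m.
Distance available for braking: 36 − 19.000 = 17.000 m.
v² = 2a·d ⇒ a = v²/(2d) = 10.5556² / (2 × 17.000) = 111.421 / 34.000 = 3.2771 m/s².

Required deceleration ≈ 3.3 m/s²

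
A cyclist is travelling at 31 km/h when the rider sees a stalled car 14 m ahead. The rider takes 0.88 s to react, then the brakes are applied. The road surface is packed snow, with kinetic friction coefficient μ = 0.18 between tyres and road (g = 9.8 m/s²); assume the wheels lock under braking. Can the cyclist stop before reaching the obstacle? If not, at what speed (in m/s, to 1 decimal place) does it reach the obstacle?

No — it strikes the obstacle at 7.2 m/s

31 km/h ÷ 3.6 = 8.6111 m/s.
a = μg = 0.18 × 9.8 = 1.764 m/s².
Reaction distance = 8.6111 × 0.88 = 7.578 m.
Braking distance needed to stop: v²/(2a) = 74.151 / 3.528 = 21.018 m, so total needed = 7.578 + 21.018 = 28.596 m > 14 m — it cannot stop.
Distance remaining when braking begins: 14 − 7.578 = 6.422 m.
v² = v₀² − 2a·d = 74.151 − 2 × 1.764 × 6.422 = 51.494 m²/s².
v = √51.494 = 7.176 m/s.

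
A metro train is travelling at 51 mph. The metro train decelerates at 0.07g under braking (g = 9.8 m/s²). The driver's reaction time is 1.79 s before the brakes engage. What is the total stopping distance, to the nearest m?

Total stopping distance ≈ 420 m

51 mph × 0.44704 = 22.7990 m/s.
a = 0.07 × 9.8 = 0.686 m/s².
Reaction distance = v·t_r = 22.7990 × 1.79 = 40.810 m.
Braking distance = v²/(2a) = 22.7990² / (2 × 0.686) = 519.794 / 1.372 = 378.859 m.
Total = 40.810 + 378.859 = 419.669 m.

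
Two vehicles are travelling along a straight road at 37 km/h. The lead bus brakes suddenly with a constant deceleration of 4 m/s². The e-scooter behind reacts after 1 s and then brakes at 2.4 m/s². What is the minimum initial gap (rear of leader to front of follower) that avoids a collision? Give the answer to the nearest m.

37 km/h ÷ 3.6 = 10.2778 m/s.
Leader travels v²/(2a_L) = 105.633 / 8.000 = 13.204 m before stopping.
Follower covers v·t_r = 10.2778 × 1 = 10.278 m while reacting, then v²/(2a_F) = 105.633 / 4.800 = 22.007 m while braking, for a total of 10.278 + 22.007 = 32.285 m.
Since a_F ≤ a_L and the follower starts braking later, the follower is never slower than the leader, so the closest approach is when both have stopped.
Minimum gap = 32.285 − 13.204 = 19.081 m.

Minimum gap ≈ 19 m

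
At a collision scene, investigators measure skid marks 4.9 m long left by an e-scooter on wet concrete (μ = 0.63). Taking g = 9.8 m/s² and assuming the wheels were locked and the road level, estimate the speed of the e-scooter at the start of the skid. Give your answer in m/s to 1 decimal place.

Initial speed ≈ 7.8 m/s

Deceleration a = μg = 0.63 × 9.8 = 6.174 m/s².
v = √(2a·d) = √(2 × 6.174 × 4.9) = √60.505 = 7.7785 m/s.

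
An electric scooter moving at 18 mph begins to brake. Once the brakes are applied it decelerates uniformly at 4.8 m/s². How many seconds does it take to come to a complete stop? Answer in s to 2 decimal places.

18 mph × 0.44704 = 8.0467 m/s.
Braking time = v/a = 8.0467 / 4.800 = 1.676 s.

Braking time ≈ 1.68 s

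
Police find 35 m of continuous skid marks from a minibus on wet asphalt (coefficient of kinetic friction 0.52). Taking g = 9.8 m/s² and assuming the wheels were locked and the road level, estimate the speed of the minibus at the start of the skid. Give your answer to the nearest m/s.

Initial speed ≈ 19 m/s

Deceleration a = μg = 0.52 × 9.8 = 5.096 m/s².
v = √(2a·d) = √(2 × 5.096 × 35) = √356.720 = 18.8870 m/s.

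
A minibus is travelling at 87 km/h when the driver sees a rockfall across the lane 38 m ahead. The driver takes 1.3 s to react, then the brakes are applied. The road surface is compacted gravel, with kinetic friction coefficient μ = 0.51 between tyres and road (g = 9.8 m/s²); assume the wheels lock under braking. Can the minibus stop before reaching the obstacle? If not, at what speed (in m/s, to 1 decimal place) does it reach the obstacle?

87 km/h ÷ 3.6 = 24.1667 m/s.
a = μg = 0.51 × 9.8 = 4.998 m/s².
Reaction distance = 24.1667 × 1.3 = 31.417 m.
Braking distance needed to stop: v²/(2a) = 584.029 / 9.996 = 58.426 m, so total needed = 31.417 + 58.426 = 89.843 m > 38 m — it cannot stop.
Distance remaining when braking begins: 38 − 31.417 = 6.583 m.
v² = v₀² − 2a·d = 584.029 − 2 × 4.998 × 6.583 = 518.225 m²/s².
v = √518.225 = 22.765 m/s.

No — it strikes the obstacle at 22.8 m/s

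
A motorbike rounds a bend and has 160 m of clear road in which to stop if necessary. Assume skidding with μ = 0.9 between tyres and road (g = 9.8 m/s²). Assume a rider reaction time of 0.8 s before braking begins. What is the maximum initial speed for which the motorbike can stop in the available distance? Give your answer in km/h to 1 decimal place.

Maximum speed ≈ 167.5 km/h

a = μg = 0.9 × 9.8 = 8.820 m/s².
Stopping distance: v·t_r + v²/(2a) = 160 with t_r = 0.8 s and a = 8.820 m/s².
So v² + 14.112 v − 2822.40 = 0.
Positive root: v = −a·t_r + √((a·t_r)² + 2a·d) = −7.056 + √(49.787 + 2822.40) = 46.5368 m/s.
46.5368 m/s × 3.6 = 167.532 km/h.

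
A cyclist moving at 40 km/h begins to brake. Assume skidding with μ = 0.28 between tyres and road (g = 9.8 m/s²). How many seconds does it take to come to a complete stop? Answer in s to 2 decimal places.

Braking time ≈ 4.05 s

40 km/h ÷ 3.6 = 11.1111 m/s.
a = μg = 0.28 × 9.8 = 2.744 m/s².
Braking time = v/a = 11.1111 / 2.744 = 4.049 s.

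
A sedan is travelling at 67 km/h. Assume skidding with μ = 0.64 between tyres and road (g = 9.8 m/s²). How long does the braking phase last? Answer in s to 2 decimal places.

67 km/h ÷ 3.6 = 18.6111 m/s.
a = μg = 0.64 × 9.8 = 6.272 m/s².
Braking time = v/a = 18.6111 / 6.272 = 2.967 s.

Braking time ≈ 2.97 s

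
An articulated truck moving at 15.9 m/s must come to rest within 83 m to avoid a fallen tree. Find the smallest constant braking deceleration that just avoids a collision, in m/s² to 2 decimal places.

v² = 2a·d ⇒ a = v²/(2d) = 15.9000² / (2 × 83.000) = 252.810 / 166.000 = 1.5230 m/s².

Required deceleration ≈ 1.52 m/s²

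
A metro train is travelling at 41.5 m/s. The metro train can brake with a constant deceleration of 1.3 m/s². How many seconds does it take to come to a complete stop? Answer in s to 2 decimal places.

Braking time = v/a = 41.5000 / 1.300 = 31.923 s.

Braking time ≈ 31.92 s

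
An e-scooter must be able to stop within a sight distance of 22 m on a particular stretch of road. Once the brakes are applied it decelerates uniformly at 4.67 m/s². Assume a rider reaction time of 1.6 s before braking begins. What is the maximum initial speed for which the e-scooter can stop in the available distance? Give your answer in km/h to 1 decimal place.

Maximum speed ≈ 31.3 km/h

Stopping distance: v·t_r + v²/(2a) = 22 with t_r = 1.6 s and a = 4.670 m/s².
So v² + 14.944 v − 205.48 = 0.
Positive root: v = −a·t_r + √((a·t_r)² + 2a·d) = −7.472 + √(55.831 + 205.48) = 8.6931 m/s.
8.6931 m/s × 3.6 = 31.295 km/h.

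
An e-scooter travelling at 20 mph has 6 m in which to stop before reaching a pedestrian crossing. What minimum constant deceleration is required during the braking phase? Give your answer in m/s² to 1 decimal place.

20 mph × 0.44704 = 8.9408 m/s.
v² = 2a·d ⇒ a = v²/(2d) = 8.9408² / (2 × 6.000) = 79.938 / 12.000 = 6.6615 m/s².

Required deceleration ≈ 6.7 m/s²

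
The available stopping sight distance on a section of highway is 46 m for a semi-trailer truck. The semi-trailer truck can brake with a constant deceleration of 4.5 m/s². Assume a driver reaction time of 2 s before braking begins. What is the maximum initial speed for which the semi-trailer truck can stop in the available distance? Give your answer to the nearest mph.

Stopping distance: v·t_r + v²/(2a) = 46 with t_r = 2 s and a = 4.500 m/s².
So v² + 18.000 v − 414.00 = 0.
Positive root: v = −a·t_r + √((a·t_r)² + 2a·d) = −9.000 + √(81.000 + 414.00) = 13.2486 m/s.
13.2486 m/s ÷ 0.44704 = 29.636 mph.

Maximum speed ≈ 30 mph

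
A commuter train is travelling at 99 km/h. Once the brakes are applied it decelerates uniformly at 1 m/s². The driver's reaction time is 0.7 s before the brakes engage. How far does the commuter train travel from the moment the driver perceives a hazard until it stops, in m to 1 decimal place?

Total stopping distance ≈ 397.4 m

99 km/h ÷ 3.6 = 27.5000 m/s.
Reaction distance = v·t_r = 27.5000 × 0.7 = 19.250 m.
Braking distance = v²/(2a) = 27.5000² / (2 × 1.000) = 756.250 / 2.000 = 378.125 m.
Total = 19.250 + 378.125 = 397.375 m.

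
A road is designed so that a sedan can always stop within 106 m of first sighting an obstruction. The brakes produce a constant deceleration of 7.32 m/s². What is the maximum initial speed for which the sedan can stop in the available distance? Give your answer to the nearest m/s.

v²/(2a) = d ⇒ v = √(2 × 7.320 × 106) = √1551.84 = 39.3934 m/s.

Maximum speed ≈ 39 m/s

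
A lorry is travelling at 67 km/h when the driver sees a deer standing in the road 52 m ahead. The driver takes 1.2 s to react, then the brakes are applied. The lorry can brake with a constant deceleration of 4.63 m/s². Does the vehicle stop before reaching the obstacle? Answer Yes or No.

No

67 km/h ÷ 3.6 = 18.6111 m/s.
Reaction distance = 18.6111 × 1.2 = 22.333 m.
Braking distance = v²/(2a) = 346.373 / 9.260 = 37.405 m.
Total stopping distance = 22.333 + 37.405 = 59.738 m, vs 52 m available — it cannot stop in time and overshoots by 59.738 − 52 = 7.738 m.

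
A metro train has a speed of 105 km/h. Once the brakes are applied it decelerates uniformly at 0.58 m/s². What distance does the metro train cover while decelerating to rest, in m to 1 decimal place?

105 km/h ÷ 3.6 = 29.1667 m/s.
Braking distance = v²/(2a) = 29.1667² / (2 × 0.580) = 850.696 / 1.160 = 733.359 m.

Braking distance ≈ 733.4 m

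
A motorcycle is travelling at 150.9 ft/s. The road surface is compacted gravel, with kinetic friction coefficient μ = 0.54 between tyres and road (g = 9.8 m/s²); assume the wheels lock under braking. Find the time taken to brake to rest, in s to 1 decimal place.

Braking time ≈ 8.7 s

150.9 ft/s × 0.3048 = 45.9943 m/s.
a = μg = 0.54 × 9.8 = 5.292 m/s².
Braking time = v/a = 45.9943 / 5.292 = 8.691 s.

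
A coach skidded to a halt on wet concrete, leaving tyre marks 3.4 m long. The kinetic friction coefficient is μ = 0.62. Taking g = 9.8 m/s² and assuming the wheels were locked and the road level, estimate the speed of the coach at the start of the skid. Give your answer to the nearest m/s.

Deceleration a = μg = 0.62 × 9.8 = 6.076 m/s².
v = √(2a·d) = √(2 × 6.076 × 3.4) = √41.317 = 6.4278 m/s.

Initial speed ≈ 6 m/s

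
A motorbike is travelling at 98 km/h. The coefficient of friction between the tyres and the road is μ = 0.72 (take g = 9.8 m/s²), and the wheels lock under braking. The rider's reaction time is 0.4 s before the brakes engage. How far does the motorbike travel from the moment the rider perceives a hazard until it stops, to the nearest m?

Total stopping distance ≈ 63 m

98 km/h ÷ 3.6 = 27.2222 m/s.
a = μg = 0.72 × 9.8 = 7.056 m/s².
Reaction distance = v·t_r = 27.2222 × 0.4 = 10.889 m.
Braking distance = v²/(2a) = 27.2222² / (2 × 7.056) = 741.048 / 14.112 = 52.512 m.
Total = 10.889 + 52.512 = 63.401 m.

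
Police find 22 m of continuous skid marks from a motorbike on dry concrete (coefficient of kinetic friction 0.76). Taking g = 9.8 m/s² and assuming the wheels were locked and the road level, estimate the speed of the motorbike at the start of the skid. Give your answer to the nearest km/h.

Initial speed ≈ 65 km/h

Deceleration a = μg = 0.76 × 9.8 = 7.448 m/s².
v = √(2a·d) = √(2 × 7.448 × 22) = √327.712 = 18.1028 m/s.
= 18.1028 × 3.6 = 65.170 km/h.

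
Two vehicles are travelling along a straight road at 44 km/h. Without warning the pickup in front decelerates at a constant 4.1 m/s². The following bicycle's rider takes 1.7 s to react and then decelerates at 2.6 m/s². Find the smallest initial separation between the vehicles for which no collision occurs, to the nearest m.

Minimum gap ≈ 31 m

44 km/h ÷ 3.6 = 12.2222 m/s.
Leader travels v²/(2a_L) = 149.382 / 8.200 = 18.217 m before stopping.
Follower covers v·t_r = 12.2222 × 1.7 = 20.778 m while reacting, then v²/(2a_F) = 149.382 / 5.200 = 28.727 m while braking, for a total of 20.778 + 28.727 = 49.505 m.
Since a_F ≤ a_L and the follower starts braking later, the follower is never slower than the leader, so the closest approach is when both have stopped.
Minimum gap = 49.505 − 18.217 = 31.288 m.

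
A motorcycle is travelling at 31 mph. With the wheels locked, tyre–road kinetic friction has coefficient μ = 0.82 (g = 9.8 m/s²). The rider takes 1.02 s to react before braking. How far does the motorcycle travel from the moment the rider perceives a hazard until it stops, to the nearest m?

31 mph × 0.44704 = 13.8582 m/s.
a = μg = 0.82 × 9.8 = 8.036 m/s².
Reaction distance = v·t_r = 13.8582 × 1.02 = 14.135 m.
Braking distance = v²/(2a) = 13.8582² / (2 × 8.036) = 192.050 / 16.072 = 11.949 m.
Total = 14.135 + 11.949 = 26.084 m.

Total stopping distance ≈ 26 m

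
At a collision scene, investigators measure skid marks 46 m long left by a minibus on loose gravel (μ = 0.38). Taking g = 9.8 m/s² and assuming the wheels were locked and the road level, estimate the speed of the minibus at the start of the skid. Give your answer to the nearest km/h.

Deceleration a = μg = 0.38 × 9.8 = 3.724 m/s².
v = √(2a·d) = √(2 × 3.724 × 46) = √342.608 = 18.5097 m/s.
= 18.5097 × 3.6 = 66.635 km/h.

Initial speed ≈ 67 km/h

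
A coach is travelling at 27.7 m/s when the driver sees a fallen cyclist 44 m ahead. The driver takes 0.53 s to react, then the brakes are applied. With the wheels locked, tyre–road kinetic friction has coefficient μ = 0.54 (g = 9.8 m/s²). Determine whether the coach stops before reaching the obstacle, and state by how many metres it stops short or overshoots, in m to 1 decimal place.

a = μg = 0.54 × 9.8 = 5.292 m/s².
Reaction distance = 27.7000 × 0.53 = 14.681 m.
Braking distance = v²/(2a) = 767.290 / 10.584 = 72.495 m.
Total stopping distance = 14.681 + 72.495 = 87.176 m, vs 44 m available — it cannot stop in time and overshoots by 87.176 − 44 = 43.176 m.

No — it overshoots by 43.2 m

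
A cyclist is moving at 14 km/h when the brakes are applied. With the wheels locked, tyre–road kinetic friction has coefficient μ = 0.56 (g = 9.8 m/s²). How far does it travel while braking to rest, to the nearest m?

Braking distance ≈ 1 m

14 km/h ÷ 3.6 = 3.8889 m/s.
a = μg = 0.56 × 9.8 = 5.488 m/s².
Braking distance = v²/(2a) = 3.8889² / (2 × 5.488) = 15.124 / 10.976 = 1.378 m.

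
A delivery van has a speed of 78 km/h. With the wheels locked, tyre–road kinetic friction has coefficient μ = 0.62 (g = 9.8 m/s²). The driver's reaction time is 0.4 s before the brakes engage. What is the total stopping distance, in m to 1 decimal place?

Total stopping distance ≈ 47.3 m

78 km/h ÷ 3.6 = 21.6667 m/s.
a = μg = 0.62 × 9.8 = 6.076 m/s².
Reaction distance = v·t_r = 21.6667 × 0.4 = 8.667 m.
Braking distance = v²/(2a) = 21.6667² / (2 × 6.076) = 469.446 / 12.152 = 38.631 m.
Total = 8.667 + 38.631 = 47.298 m.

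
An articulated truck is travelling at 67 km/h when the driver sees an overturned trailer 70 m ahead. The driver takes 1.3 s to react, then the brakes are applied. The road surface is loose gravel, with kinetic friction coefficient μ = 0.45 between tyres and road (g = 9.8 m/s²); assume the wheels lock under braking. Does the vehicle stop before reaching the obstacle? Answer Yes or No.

67 km/h ÷ 3.6 = 18.6111 m/s.
a = μg = 0.45 × 9.8 = 4.410 m/s².
Reaction distance = 18.6111 × 1.3 = 24.194 m.
Braking distance = v²/(2a) = 346.373 / 8.820 = 39.271 m.
Total stopping distance = 24.194 + 39.271 = 63.465 m, vs 70 m available — it stops with 70 − 63.465 = 6.535 m to spare.

Yes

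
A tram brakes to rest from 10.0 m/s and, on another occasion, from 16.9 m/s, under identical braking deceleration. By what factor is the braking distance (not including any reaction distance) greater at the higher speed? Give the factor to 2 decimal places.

Factor ≈ 2.86

Braking distance d = v²/(2a), so with a fixed, d ∝ v².
Factor = (16.9/10.0)² = 1.6900² = 2.8561.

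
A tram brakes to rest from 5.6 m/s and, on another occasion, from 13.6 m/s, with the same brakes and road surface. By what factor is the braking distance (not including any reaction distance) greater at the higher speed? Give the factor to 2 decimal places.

Braking distance d = v²/(2a), so with a fixed, d ∝ v².
Factor = (13.6/5.6)² = 2.4286² = 5.8981.

Factor ≈ 5.90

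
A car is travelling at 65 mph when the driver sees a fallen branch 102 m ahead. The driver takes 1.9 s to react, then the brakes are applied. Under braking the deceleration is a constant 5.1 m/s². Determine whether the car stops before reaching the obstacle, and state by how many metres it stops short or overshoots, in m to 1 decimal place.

65 mph × 0.44704 = 29.0576 m/s.
Reaction distance = 29.0576 × 1.9 = 55.209 m.
Braking distance = v²/(2a) = 844.344 / 10.200 = 82.779 m.
Total stopping distance = 55.209 + 82.779 = 137.988 m, vs 102 m available — it cannot stop in time and overshoots by 137.988 − 102 = 35.988 m.

No — it overshoots by 36.0 m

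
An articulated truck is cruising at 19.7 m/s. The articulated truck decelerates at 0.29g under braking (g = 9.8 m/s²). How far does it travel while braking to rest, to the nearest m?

Braking distance ≈ 68 m

a = 0.29 × 9.8 = 2.842 m/s².
Braking distance = v²/(2a) = 19.7000² / (2 × 2.842) = 388.090 / 5.684 = 68.278 m.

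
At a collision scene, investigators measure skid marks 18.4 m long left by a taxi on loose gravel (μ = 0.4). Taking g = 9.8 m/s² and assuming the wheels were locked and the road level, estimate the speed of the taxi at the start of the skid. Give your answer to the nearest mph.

Initial speed ≈ 27 mph

Deceleration a = μg = 0.4 × 9.8 = 3.920 m/s².
v = √(2a·d) = √(2 × 3.920 × 18.4) = √144.256 = 12.0107 m/s.
= 12.0107 ÷ 0.44704 = 26.867 mph.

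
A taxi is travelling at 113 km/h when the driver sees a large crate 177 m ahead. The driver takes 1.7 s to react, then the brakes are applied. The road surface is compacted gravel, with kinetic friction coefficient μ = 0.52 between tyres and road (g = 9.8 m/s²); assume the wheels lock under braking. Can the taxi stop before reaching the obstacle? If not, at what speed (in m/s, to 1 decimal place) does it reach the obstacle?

Yes — it stops about 27.0 m short of the obstacle, so it never reaches it

113 km/h ÷ 3.6 = 31.3889 m/s.
a = μg = 0.52 × 9.8 = 5.096 m/s².
Reaction distance = 31.3889 × 1.7 = 53.361 m.
Braking distance = v²/(2a) = 985.263 / 10.192 = 96.670 m.
Total stopping distance = 53.361 + 96.670 = 150.031 m, vs 177 m available — it stops with 177 − 150.031 = 26.969 m to spare.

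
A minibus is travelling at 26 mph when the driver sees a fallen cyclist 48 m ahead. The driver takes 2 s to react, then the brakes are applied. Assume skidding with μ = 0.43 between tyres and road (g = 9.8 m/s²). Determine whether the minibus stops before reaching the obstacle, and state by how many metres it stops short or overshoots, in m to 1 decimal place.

26 mph × 0.44704 = 11.6230 m/s.
a = μg = 0.43 × 9.8 = 4.214 m/s².
Reaction distance = 11.6230 × 2 = 23.246 m.
Braking distance = v²/(2a) = 135.094 / 8.428 = 16.029 m.
Total stopping distance = 23.246 + 16.029 = 39.275 m, vs 48 m available — it stops with 48 − 39.275 = 8.725 m to spare.

Yes — it stops 8.7 m short of the obstacle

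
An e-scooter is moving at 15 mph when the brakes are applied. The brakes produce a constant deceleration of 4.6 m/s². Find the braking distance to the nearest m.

Braking distance ≈ 5 m

15 mph × 0.44704 = 6.7056 m/s.
Braking distance = v²/(2a) = 6.7056² / (2 × 4.600) = 44.965 / 9.200 = 4.888 m.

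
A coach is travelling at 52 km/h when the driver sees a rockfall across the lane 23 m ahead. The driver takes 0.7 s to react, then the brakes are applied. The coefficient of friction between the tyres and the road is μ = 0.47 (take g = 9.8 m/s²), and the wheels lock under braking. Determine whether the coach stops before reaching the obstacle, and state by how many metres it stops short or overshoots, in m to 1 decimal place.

52 km/h ÷ 3.6 = 14.4444 m/s.
a = μg = 0.47 × 9.8 = 4.606 m/s².
Reaction distance = 14.4444 × 0.7 = 10.111 m.
Braking distance = v²/(2a) = 208.641 / 9.212 = 22.649 m.
Total stopping distance = 10.111 + 22.649 = 32.760 m, vs 23 m available — it cannot stop in time and overshoots by 32.760 − 23 = 9.760 m.

No — it overshoots by 9.8 m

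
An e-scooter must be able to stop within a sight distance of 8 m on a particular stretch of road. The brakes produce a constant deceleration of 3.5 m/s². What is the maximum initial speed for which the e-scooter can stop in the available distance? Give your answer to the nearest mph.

Maximum speed ≈ 17 mph

v²/(2a) = d ⇒ v = √(2 × 3.500 × 8) = √56.00 = 7.4833 m/s.
7.4833 m/s ÷ 0.44704 = 16.740 mph.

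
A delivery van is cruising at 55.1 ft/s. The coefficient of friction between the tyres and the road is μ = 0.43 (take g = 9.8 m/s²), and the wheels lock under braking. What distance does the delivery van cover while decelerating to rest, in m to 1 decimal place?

55.1 ft/s × 0.3048 = 16.7945 m/s.
a = μg = 0.43 × 9.8 = 4.214 m/s².
Braking distance = v²/(2a) = 16.7945² / (2 × 4.214) = 282.055 / 8.428 = 33.466 m.

Braking distance ≈ 33.5 m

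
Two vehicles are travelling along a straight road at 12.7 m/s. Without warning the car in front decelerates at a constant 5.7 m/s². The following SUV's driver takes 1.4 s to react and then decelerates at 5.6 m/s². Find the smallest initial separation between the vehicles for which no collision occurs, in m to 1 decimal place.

Leader travels v²/(2a_L) = 161.290 / 11.400 = 14.148 m before stopping.
Follower covers v·t_r = 12.7000 × 1.4 = 17.780 m while reacting, then v²/(2a_F) = 161.290 / 11.200 = 14.401 m while braking, for a total of 17.780 + 14.401 = 32.181 m.
Since a_F ≤ a_L and the follower starts braking later, the follower is never slower than the leader, so the closest approach is when both have stopped.
Minimum gap = 32.181 − 14.148 = 18.033 m.

Minimum gap ≈ 18.0 m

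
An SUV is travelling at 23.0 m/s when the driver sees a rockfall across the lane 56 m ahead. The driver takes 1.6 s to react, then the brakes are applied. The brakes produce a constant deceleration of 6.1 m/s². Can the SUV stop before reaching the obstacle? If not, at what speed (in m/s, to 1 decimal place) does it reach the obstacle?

No — it strikes the obstacle at 17.2 m/s

Reaction distance = 23.0000 × 1.6 = 36.800 m.
Braking distance needed to stop: v²/(2a) = 529.000 / 12.200 = 43.361 m, so total needed = 36.800 + 43.361 = 80.161 m > 56 m — it cannot stop.
Distance remaining when braking begins: 56 − 36.800 = 19.200 m.
v² = v₀² − 2a·d = 529.000 − 2 × 6.100 × 19.200 = 294.760 m²/s².
v = √294.760 = 17.169 m/s.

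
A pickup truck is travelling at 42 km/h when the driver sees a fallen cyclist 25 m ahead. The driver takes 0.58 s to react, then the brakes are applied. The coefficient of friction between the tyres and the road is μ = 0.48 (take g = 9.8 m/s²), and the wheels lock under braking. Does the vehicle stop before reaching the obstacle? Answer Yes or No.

42 km/h ÷ 3.6 = 11.6667 m/s.
a = μg = 0.48 × 9.8 = 4.704 m/s².
Reaction distance = 11.6667 × 0.58 = 6.767 m.
Braking distance = v²/(2a) = 136.112 / 9.408 = 14.468 m.
Total stopping distance = 6.767 + 14.468 = 21.235 m, vs 25 m available — it stops with 25 − 21.235 = 3.765 m to spare.

Yes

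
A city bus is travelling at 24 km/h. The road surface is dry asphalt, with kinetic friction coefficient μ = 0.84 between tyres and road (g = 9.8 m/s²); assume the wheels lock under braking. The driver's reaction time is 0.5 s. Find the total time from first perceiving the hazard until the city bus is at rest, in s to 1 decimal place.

24 km/h ÷ 3.6 = 6.6667 m/s.
a = μg = 0.84 × 9.8 = 8.232 m/s².
Braking time = v/a = 6.6667 / 8.232 = 0.810 s.
Total = 0.5 + 0.810 = 1.310 s.

Total time ≈ 1.3 s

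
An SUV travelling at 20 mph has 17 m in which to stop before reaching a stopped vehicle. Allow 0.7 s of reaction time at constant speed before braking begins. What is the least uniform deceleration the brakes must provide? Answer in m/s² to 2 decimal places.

20 mph × 0.44704 = 8.9408 m/s.
Distance covered during reaction = 8.9408 × 0.7 = 6.259 m.
Distance available for braking: 17 − 6.259 = 10.741 m.
v² = 2a·d ⇒ a = v²/(2d) = 8.9408² / (2 × 10.741) = 79.938 / 21.482 = 3.7212 m/s².

Required deceleration ≈ 3.72 m/s²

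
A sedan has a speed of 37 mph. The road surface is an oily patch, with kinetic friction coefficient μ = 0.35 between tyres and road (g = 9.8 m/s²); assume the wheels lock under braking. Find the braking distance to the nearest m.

Braking distance ≈ 40 m

37 mph × 0.44704 = 16.5405 m/s.
a = μg = 0.35 × 9.8 = 3.430 m/s².
Braking distance = v²/(2a) = 16.5405² / (2 × 3.430) = 273.588 / 6.860 = 39.882 m.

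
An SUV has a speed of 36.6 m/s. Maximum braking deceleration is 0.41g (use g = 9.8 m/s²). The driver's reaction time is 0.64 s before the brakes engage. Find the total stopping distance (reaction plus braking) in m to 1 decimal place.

a = 0.41 × 9.8 = 4.018 m/s².
Reaction distance = v·t_r = 36.6000 × 0.64 = 23.424 m.
Braking distance = v²/(2a) = 36.6000² / (2 × 4.018) = 1339.560 / 8.036 = 166.695 m.
Total = 23.424 + 166.695 = 190.119 m.

Total stopping distance ≈ 190.1 m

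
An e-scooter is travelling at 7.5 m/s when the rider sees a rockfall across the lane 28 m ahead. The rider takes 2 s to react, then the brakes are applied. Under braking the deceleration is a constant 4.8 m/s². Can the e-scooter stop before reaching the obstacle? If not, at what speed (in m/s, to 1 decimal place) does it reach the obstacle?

Yes — it stops about 7.1 m short of the obstacle, so it never reaches it

Reaction distance = 7.5000 × 2 = 15.000 m.
Braking distance = v²/(2a) = 56.250 / 9.600 = 5.859 m.
Total stopping distance = 15.000 + 5.859 = 20.859 m, vs 28 m available — it stops with 28 − 20.859 = 7.141 m to spare.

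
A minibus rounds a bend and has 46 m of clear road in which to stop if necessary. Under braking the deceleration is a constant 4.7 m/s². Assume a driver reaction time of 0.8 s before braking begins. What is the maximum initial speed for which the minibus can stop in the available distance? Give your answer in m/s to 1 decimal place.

Stopping distance: v·t_r + v²/(2a) = 46 with t_r = 0.8 s and a = 4.700 m/s².
So v² + 7.520 v − 432.40 = 0.
Positive root: v = −a·t_r + √((a·t_r)² + 2a·d) = −3.760 + √(14.138 + 432.40) = 17.3714 m/s.

Maximum speed ≈ 17.4 m/s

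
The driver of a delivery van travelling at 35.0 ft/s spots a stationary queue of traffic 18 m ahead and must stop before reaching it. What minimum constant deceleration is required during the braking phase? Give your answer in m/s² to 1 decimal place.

Required deceleration ≈ 3.2 m/s²

35 ft/s × 0.3048 = 10.6680 m/s.
v² = 2a·d ⇒ a = v²/(2d) = 10.6680² / (2 × 18.000) = 113.806 / 36.000 = 3.1613 m/s².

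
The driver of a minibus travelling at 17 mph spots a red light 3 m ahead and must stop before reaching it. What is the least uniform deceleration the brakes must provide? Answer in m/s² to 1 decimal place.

Required deceleration ≈ 9.6 m/s²

17 mph × 0.44704 = 7.5997 m/s.
v² = 2a·d ⇒ a = v²/(2d) = 7.5997² / (2 × 3.000) = 57.755 / 6.000 = 9.6258 m/s².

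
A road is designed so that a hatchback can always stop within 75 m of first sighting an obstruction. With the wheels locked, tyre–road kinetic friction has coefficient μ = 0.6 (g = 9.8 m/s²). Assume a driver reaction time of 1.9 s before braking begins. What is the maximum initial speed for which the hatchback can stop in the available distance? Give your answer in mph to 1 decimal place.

Maximum speed ≈ 46.0 mph

a = μg = 0.6 × 9.8 = 5.880 m/s².
Stopping distance: v·t_r + v²/(2a) = 75 with t_r = 1.9 s and a = 5.880 m/s².
So v² + 22.344 v − 882.00 = 0.
Positive root: v = −a·t_r + √((a·t_r)² + 2a·d) = −11.172 + √(124.814 + 882.00) = 20.5583 m/s.
20.5583 m/s ÷ 0.44704 = 45.988 mph.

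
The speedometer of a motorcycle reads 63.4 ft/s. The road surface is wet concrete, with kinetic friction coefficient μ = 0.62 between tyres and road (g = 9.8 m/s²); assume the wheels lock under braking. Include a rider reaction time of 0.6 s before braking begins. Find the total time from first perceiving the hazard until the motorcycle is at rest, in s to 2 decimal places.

Total time ≈ 3.78 s

63.4 ft/s × 0.3048 = 19.3243 m/s.
a = μg = 0.62 × 9.8 = 6.076 m/s².
Braking time = v/a = 19.3243 / 6.076 = 3.180 s.
Total = 0.6 + 3.180 = 3.780 s.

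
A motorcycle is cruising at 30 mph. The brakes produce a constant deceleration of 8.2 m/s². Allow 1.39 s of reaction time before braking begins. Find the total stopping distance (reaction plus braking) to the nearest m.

30 mph × 0.44704 = 13.4112 m/s.
Reaction distance = v·t_r = 13.4112 × 1.39 = 18.642 m.
Braking distance = v²/(2a) = 13.4112² / (2 × 8.200) = 179.860 / 16.400 = 10.967 m.
Total = 18.642 + 10.967 = 29.609 m.

Total stopping distance ≈ 30 m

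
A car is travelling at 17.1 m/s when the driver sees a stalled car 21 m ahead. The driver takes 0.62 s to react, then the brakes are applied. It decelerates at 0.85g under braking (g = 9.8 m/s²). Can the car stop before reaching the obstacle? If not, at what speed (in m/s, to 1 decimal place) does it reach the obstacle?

a = 0.85 × 9.8 = 8.330 m/s².
Reaction distance = 17.1000 × 0.62 = 10.602 m.
Braking distance needed to stop: v²/(2a) = 292.410 / 16.660 = 17.552 m, so total needed = 10.602 + 17.552 = 28.154 m > 21 m — it cannot stop.
Distance remaining when braking begins: 21 − 10.602 = 10.398 m.
v² = v₀² − 2a·d = 292.410 − 2 × 8.330 × 10.398 = 119.179 m²/s².
v = √119.179 = 10.917 m/s.

No — it strikes the obstacle at 10.9 m/s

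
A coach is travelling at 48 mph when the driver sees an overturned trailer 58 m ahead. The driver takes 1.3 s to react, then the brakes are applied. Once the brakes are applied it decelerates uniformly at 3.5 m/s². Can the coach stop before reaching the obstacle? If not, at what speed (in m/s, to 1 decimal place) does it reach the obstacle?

48 mph × 0.44704 = 21.4579 m/s.
Reaction distance = 21.4579 × 1.3 = 27.895 m.
Braking distance needed to stop: v²/(2a) = 460.441 / 7.000 = 65.777 m, so total needed = 27.895 + 65.777 = 93.672 m > 58 m — it cannot stop.
Distance remaining when braking begins: 58 − 27.895 = 30.105 m.
v² = v₀² − 2a·d = 460.441 − 2 × 3.500 × 30.105 = 249.706 m²/s².
v = √249.706 = 15.802 m/s.

No — it strikes the obstacle at 15.8 m/s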